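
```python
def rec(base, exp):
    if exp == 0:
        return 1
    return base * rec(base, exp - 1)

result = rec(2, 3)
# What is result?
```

rec(2, 3) = 2 * 2 * 2 = 8

Answer: 8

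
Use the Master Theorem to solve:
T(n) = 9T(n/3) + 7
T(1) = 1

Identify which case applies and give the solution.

a=9, b=3, f(n)=7. log_3(9) = 2. Since c=0 < 2, Case 1 applies: T(n) = Θ(n^log_b(a)) = O(n^2).

Answer: O(n^2) - Case 1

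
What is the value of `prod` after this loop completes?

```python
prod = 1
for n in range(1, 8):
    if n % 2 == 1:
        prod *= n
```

Product of odd numbers 1 to 7
`prod` takes the values: 1 → 3 → 15 → 105

Answer: 105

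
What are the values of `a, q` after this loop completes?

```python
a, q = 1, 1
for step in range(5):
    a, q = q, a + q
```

Fibonacci: after 5 iterations
`a, q` takes the values: (1, 1) → (1, 2) → (2, 3) → (3, 5) → (5, 8) → (8, 13)

Answer: 8, 13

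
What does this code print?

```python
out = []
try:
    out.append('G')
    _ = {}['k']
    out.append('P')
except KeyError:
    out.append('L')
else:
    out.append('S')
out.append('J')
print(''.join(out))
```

Execution trace: 'G' (try body) → 'L' (except KeyError) → 'J' (after the try/except). Output: GLJ

Answer: GLJ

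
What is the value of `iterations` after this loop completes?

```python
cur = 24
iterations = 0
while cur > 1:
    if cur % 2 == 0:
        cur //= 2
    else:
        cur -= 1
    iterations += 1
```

Steps to reduce 24 to 1
`iterations` takes the values: 0 → 1 → 2 → 3 → 4 → 5

Answer: 5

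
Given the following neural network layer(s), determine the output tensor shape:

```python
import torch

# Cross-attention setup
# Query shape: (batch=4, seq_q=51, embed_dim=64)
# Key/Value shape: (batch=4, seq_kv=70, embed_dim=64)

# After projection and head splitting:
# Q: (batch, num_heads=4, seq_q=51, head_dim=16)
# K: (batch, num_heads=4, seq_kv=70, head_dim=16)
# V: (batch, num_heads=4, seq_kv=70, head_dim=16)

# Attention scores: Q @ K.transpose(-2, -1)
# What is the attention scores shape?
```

Input: (4, 51, 64) -> Output: (4, 4, 51, 70)

Answer: (4, 4, 51, 70)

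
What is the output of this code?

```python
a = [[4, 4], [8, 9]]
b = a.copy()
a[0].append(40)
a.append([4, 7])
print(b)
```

Key concept: shallow copy with nested lists.
Step by step:
`a = [[4, 4], [8, 9]]` → a = [[4, 4], [8, 9]]
`b = a.copy()` → b = [[4, 4], [8, 9]]
`a[0].append(40)` → a = [[4, 4, 40], [8, 9]]; b = [[4, 4, 40], [8, 9]]
`a.append([4, 7])` → a = [[4, 4, 40], [8, 9], [4, 7]]
`print(b)` → prints [[4, 4, 40], [8, 9]]

Answer: [[4, 4, 40], [8, 9]]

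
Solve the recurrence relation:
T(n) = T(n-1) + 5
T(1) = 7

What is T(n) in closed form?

Unrolling: T(n) = T(1) + 5·(n-1) = 7 + 5(n-1) = 5n + 2.

Answer: T(n) = 5n + 2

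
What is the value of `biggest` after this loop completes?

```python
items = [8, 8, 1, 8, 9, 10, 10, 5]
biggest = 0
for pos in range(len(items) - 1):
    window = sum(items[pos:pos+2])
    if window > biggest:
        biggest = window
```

Max sum of 2-element window in [8, 8, 1, 8, 9, 10, 10, 5]
`biggest` takes the values: 0 → 16 → 17 → 19 → 20

Answer: 20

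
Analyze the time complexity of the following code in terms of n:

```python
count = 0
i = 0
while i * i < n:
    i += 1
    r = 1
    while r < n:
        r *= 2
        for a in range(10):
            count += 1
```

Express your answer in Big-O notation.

Each loop level contributes: √n × log n × 1. Multiplying the contributions gives O(√n log n).

Answer: O(√n log n)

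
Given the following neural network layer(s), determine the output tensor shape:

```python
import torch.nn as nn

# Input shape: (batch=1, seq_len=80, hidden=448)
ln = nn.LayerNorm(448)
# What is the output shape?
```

Input: (1, 80, 448) -> Output: (1, 80, 448)

Answer: (1, 80, 448)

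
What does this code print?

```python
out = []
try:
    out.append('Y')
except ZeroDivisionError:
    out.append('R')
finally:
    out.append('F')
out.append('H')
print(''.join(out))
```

Execution trace: 'Y' (try body, no exception) → 'F' (finally) → 'H' (after the try/except). Output: YFH

Answer: YFH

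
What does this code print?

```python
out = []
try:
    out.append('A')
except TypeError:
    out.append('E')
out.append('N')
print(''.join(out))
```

Execution trace: 'A' (try body, no exception) → 'N' (after the try/except). Output: AN

Answer: AN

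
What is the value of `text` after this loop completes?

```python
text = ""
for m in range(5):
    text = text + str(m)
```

Concatenate digits 0 to 4
`text` takes the values: "" → "0" → "01" → "012" → "0123" → "01234"

Answer: "01234"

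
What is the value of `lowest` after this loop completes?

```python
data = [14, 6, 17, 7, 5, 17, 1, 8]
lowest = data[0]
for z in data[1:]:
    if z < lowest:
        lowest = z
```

Minimum of [14, 6, 17, 7, 5, 17, 1, 8]
`lowest` takes the values: 14 → 6 → 5 → 1

Answer: 1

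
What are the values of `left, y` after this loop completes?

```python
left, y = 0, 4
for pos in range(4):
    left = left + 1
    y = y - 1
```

left goes 0→4, y goes 4→0
`left, y` takes the values: (0, 4) → (1, 4) → (1, 3) → (2, 3) → (2, 2) → (3, 2) → (3, 1) → (4, 1) → (4, 0)

Answer: 4, 0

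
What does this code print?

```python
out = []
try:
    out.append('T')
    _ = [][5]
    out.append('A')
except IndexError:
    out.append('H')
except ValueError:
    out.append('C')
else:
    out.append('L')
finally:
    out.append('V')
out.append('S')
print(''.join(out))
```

Execution trace: 'T' (try body) → 'H' (except IndexError) → 'V' (finally) → 'S' (after the try/except). Output: THVS

Answer: THVS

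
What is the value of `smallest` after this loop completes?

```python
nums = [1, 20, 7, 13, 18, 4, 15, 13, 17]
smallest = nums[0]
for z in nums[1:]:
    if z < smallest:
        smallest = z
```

Minimum of [1, 20, 7, 13, 18, 4, 15, 13, 17]
`smallest` takes the values: 1

Answer: 1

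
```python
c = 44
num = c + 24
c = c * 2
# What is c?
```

Trace:
`c = 44` → c = 44
`num = c + 24` → num = 68
`c = c * 2` → c = 88
So c = 88

Answer: 88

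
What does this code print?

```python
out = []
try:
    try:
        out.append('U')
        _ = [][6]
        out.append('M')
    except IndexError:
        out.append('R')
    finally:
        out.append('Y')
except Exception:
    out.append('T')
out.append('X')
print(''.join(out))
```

Execution trace: 'U' (inner try body) → 'R' (inner except IndexError) → 'Y' (inner finally) → 'X' (after the try/except). Output: URYX

Answer: URYX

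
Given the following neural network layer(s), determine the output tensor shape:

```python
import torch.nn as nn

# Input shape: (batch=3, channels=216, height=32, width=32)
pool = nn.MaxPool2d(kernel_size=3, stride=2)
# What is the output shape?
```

Input: (3, 216, 32, 32) -> Output: (3, 216, 15, 15)

Answer: (3, 216, 15, 15)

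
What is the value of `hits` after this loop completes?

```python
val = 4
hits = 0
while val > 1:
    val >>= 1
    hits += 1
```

Count right shifts until 1
`hits` takes the values: 0 → 1 → 2

Answer: 2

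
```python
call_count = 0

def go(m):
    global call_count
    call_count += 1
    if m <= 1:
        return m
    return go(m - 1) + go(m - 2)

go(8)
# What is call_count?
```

Calls(m) = 1 + Calls(m-1) + Calls(m-2); Calls(0)=Calls(1)=1. For m=8 this gives 67.

Answer: 67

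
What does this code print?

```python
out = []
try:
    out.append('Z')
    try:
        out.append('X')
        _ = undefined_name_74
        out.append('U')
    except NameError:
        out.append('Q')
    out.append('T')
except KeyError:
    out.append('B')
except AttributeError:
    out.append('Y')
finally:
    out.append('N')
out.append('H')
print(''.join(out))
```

Execution trace: 'Z' (try body) → 'X' (inner try body) → 'Q' (inner except NameError) → 'T' (try body, no exception) → 'N' (finally) → 'H' (after the try/except). Output: ZXQTNH

Answer: ZXQTNH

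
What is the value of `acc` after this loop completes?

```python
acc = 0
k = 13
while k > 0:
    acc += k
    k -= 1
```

Sum 13 down to 1
`acc` takes the values: 0 → 13 → 25 → 36 → 46 → 55 → 63 → 70 → 76 → 81 → 85 → 88 → 90 → 91

Answer: 91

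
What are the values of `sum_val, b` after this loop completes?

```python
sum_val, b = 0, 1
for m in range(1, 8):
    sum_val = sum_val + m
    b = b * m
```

Sum and factorial of 1 to 7
`sum_val, b` takes the values: (0, 1) → (1, 1) → (3, 1) → (3, 2) → (6, 2) → (6, 6) → (10, 6) → (10, 24) → (15, 24) → (15, 120) → (21, 120) → (21, 720) → (28, 720) → (28, 5040)

Answer: 28, 5040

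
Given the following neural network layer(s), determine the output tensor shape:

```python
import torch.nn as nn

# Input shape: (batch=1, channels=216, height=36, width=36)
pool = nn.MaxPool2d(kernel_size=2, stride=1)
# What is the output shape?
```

Input: (1, 216, 36, 36) -> Output: (1, 216, 35, 35)

Answer: (1, 216, 35, 35)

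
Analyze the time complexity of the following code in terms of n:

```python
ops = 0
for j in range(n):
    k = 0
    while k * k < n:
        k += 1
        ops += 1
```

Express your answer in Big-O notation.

Each loop level contributes: n × √n. Multiplying the contributions gives O(n√n).

Answer: O(n√n)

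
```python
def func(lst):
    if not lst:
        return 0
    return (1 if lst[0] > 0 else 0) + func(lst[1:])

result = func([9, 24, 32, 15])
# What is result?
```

Count of positive elements in [9, 24, 32, 15] = 4

Answer: 4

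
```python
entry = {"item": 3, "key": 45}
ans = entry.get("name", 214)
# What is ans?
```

Trace:
`entry = {"item": 3, "key": 45}` → entry = {'item': 3, 'key': 45}
`ans = entry.get("name", 214)` → ans = 214
So ans = 214

Answer: 214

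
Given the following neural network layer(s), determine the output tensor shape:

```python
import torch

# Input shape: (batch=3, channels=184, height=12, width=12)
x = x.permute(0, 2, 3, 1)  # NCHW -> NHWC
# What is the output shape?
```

Input: (3, 184, 12, 12) -> Output: (3, 12, 12, 184)

Answer: (3, 12, 12, 184)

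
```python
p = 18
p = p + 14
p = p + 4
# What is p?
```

Trace:
`p = 18` → p = 18
`p = p + 14` → p = 32
`p = p + 4` → p = 36
So p = 36

Answer: 36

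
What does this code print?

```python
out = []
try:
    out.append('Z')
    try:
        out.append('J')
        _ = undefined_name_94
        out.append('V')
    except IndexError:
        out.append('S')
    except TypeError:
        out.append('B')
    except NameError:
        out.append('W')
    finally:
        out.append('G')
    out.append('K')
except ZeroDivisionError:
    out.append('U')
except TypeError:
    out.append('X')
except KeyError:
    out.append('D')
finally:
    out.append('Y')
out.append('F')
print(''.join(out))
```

Execution trace: 'Z' (try body) → 'J' (inner try body) → 'W' (inner except NameError) → 'G' (inner finally) → 'K' (try body, no exception) → 'Y' (finally) → 'F' (after the try/except). Output: ZJWGKYF

Answer: ZJWGKYF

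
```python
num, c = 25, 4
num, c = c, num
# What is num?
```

Trace:
`num, c = 25, 4` → num = 25; c = 4
`num, c = c, num` → num = 4; c = 25
So num = 4

Answer: 4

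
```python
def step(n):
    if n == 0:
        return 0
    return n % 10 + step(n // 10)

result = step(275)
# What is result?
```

Sum of digits of 275: 5 + 7 + 2 = 14

Answer: 14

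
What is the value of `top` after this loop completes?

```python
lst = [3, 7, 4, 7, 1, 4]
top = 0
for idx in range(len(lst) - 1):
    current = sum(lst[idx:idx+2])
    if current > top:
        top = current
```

Max sum of 2-element window in [3, 7, 4, 7, 1, 4]
`top` takes the values: 0 → 10 → 11

Answer: 11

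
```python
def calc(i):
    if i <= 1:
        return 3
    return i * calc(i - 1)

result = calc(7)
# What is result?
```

calc(7) = 7 * 6 * 5 * 4 * 3 * 2 * 3 = 15120

Answer: 15120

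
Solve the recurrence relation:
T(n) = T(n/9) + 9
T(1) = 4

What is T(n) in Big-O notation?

Each step divides n by 9 and adds 9. After log_9(n) steps we reach T(1)=4. So T(n) = 9·log_9(n) + 4 = O(log n).

Answer: O(log n)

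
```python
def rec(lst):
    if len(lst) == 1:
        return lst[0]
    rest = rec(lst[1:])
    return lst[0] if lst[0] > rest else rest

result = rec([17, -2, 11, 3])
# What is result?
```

Recursive max over [17, -2, 11, 3] = 17

Answer: 17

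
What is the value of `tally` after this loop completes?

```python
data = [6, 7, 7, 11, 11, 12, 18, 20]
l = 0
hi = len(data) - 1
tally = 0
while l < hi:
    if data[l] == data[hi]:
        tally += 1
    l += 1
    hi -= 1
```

Count matching pairs from ends
`tally` takes the values: 0 → 1

Answer: 1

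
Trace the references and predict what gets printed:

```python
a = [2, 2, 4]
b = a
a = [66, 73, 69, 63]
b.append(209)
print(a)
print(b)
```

Key concept: rebinding vs mutation: a is rebound to a new list, b still points at the original.
Step by step:
`a = [2, 2, 4]` → a = [2, 2, 4]
`b = a` → b = [2, 2, 4] (same object as a)
`a = [66, 73, 69, 63]` → a = [66, 73, 69, 63]
`b.append(209)` → b = [2, 2, 4, 209]
`print(a)` → prints [66, 73, 69, 63]
`print(b)` → prints [2, 2, 4, 209]

Answer:
[66, 73, 69, 63]
[2, 2, 4, 209]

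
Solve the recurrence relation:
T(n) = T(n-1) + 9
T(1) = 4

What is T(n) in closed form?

Unrolling: T(n) = T(1) + 9·(n-1) = 4 + 9(n-1) = 9n - 5.

Answer: T(n) = 9n - 5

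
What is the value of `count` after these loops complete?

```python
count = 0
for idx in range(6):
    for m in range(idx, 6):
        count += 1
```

Upper triangle: 6 + 5 + ... + 1
`count` takes the values: 0 → 1 → 2 → 3 → 4 → 5 → 6 → 7 → 8 → 9 → 10 → 11 → 12 → 13 → 14 → 15 → 16 → 17 → 18 → 19 → 20 → 21

Answer: 21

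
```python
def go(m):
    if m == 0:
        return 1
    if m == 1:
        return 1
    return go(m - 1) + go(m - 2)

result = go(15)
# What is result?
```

Build up from base cases: go(0)=1, go(1)=1, go(2)=2, go(3)=3, go(4)=5, go(5)=8, go(6)=13, ..., go(15)=987

Answer: 987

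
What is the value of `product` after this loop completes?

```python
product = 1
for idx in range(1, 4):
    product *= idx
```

3! = 6
`product` takes the values: 1 → 2 → 6

Answer: 6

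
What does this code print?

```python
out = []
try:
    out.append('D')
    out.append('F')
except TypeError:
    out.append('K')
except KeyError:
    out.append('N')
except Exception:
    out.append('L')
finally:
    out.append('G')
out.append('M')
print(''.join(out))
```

Execution trace: 'D' (try body) → 'F' (try body, no exception) → 'G' (finally) → 'M' (after the try/except). Output: DFGM

Answer: DFGM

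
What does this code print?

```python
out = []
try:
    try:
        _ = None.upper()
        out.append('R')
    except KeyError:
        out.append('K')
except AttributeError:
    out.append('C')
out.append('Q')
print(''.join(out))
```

Execution trace: 'C' (outer except AttributeError) → 'Q' (after the try/except). Output: CQ

Answer: CQ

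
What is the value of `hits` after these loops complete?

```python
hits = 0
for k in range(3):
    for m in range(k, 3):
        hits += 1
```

Upper triangle: 3 + 2 + ... + 1
`hits` takes the values: 0 → 1 → 2 → 3 → 4 → 5 → 6

Answer: 6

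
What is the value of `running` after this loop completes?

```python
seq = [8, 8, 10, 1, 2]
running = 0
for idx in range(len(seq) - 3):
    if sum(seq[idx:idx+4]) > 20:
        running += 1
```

Count windows with sum > 20
`running` takes the values: 0 → 1 → 2

Answer: 2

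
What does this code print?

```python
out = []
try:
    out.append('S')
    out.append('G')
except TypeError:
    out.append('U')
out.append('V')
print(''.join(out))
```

Execution trace: 'S' (try body) → 'G' (try body, no exception) → 'V' (after the try/except). Output: SGV

Answer: SGV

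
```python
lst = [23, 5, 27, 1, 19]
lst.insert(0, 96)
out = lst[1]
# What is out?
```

Trace:
`lst = [23, 5, 27, 1, 19]` → lst = [23, 5, 27, 1, 19]
`lst.insert(0, 96)` → lst = [96, 23, 5, 27, 1, 19]
`out = lst[1]` → out = 23
So out = 23

Answer: 23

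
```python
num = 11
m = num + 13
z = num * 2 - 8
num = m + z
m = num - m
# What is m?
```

Trace:
`num = 11` → num = 11
`m = num + 13` → m = 24
`z = num * 2 - 8` → z = 14
`num = m + z` → num = 38
`m = num - m` → m = 14
So m = 14

Answer: 14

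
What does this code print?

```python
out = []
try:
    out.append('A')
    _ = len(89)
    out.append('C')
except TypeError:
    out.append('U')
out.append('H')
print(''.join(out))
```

Execution trace: 'A' (try body) → 'U' (except TypeError) → 'H' (after the try/except). Output: AUH

Answer: AUH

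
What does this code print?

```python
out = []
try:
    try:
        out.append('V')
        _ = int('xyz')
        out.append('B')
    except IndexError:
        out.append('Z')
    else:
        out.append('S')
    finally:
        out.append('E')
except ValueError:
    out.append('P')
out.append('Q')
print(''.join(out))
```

Execution trace: 'V' (inner try body) → 'E' (inner finally) → 'P' (outer except ValueError) → 'Q' (after the try/except). Output: VEPQ

Answer: VEPQ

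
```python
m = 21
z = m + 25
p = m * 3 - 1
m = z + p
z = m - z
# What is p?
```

Trace:
`m = 21` → m = 21
`z = m + 25` → z = 46
`p = m * 3 - 1` → p = 62
`m = z + p` → m = 108
`z = m - z` → z = 62
So p = 62

Answer: 62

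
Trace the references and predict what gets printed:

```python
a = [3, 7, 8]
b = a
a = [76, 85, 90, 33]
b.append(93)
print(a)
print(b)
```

Key concept: rebinding vs mutation: a is rebound to a new list, b still points at the original.
Step by step:
`a = [3, 7, 8]` → a = [3, 7, 8]
`b = a` → b = [3, 7, 8] (same object as a)
`a = [76, 85, 90, 33]` → a = [76, 85, 90, 33]
`b.append(93)` → b = [3, 7, 8, 93]
`print(a)` → prints [76, 85, 90, 33]
`print(b)` → prints [3, 7, 8, 93]

Answer:
[76, 85, 90, 33]
[3, 7, 8, 93]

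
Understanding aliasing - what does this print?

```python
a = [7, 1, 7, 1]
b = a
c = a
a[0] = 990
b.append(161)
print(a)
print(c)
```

Key concept: multiple aliases.
Step by step:
`a = [7, 1, 7, 1]` → a = [7, 1, 7, 1]
`b = a` → b = [7, 1, 7, 1] (same object as a)
`c = a` → c = [7, 1, 7, 1] (same object as a, b)
`a[0] = 990` → a = [990, 1, 7, 1] (same object as b, c); b = [990, 1, 7, 1] (same object as a, c); c = [990, 1, 7, 1] (same object as a, b)
`b.append(161)` → a = [990, 1, 7, 1, 161] (same object as b, c); b = [990, 1, 7, 1, 161] (same object as a, c); c = [990, 1, 7, 1, 161] (same object as a, b)
`print(a)` → prints [990, 1, 7, 1, 161]
`print(c)` → prints [990, 1, 7, 1, 161]

Answer:
[990, 1, 7, 1, 161]
[990, 1, 7, 1, 161]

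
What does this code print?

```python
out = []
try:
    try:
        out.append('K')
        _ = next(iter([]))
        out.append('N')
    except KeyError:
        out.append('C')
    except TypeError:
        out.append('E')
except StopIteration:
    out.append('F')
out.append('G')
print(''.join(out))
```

Execution trace: 'K' (try body) → 'F' (outer except StopIteration) → 'G' (after the try/except). Output: KFG

Answer: KFG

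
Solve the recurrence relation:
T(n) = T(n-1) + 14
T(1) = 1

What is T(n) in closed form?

Unrolling: T(n) = T(1) + 14·(n-1) = 1 + 14(n-1) = 14n - 13.

Answer: T(n) = 14n - 13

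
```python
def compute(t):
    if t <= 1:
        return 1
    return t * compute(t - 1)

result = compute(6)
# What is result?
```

compute(6) = 6 * 5 * 4 * 3 * 2 * 1 = 720

Answer: 720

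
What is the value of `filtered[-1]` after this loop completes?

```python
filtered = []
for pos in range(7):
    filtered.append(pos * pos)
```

Last element of squares 0 to 6
`filtered` takes the values: [] → [0] → [0, 1] → [0, 1, 4] → [0, 1, 4, 9] → [0, 1, 4, 9, 16] → [0, 1, 4, 9, 16, 25] → [0, 1, 4, 9, 16, 25, 36]
So `filtered[-1]` = 36

Answer: 36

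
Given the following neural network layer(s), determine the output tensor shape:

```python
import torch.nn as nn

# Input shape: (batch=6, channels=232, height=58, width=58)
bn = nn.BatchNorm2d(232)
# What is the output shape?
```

Input: (6, 232, 58, 58) -> Output: (6, 232, 58, 58)

Answer: (6, 232, 58, 58)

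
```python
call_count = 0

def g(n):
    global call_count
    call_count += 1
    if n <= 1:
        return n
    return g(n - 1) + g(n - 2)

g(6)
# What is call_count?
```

Calls(n) = 1 + Calls(n-1) + Calls(n-2); Calls(0)=Calls(1)=1. For n=6 this gives 25.

Answer: 25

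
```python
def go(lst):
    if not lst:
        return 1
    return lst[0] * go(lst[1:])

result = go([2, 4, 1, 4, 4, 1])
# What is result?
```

Product over [2, 4, 1, 4, 4, 1] = 2 * 4 * 1 * 4 * 4 * 1 = 128

Answer: 128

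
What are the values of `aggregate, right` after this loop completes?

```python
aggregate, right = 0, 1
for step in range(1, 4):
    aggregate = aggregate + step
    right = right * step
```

Sum and factorial of 1 to 3
`aggregate, right` takes the values: (0, 1) → (1, 1) → (3, 1) → (3, 2) → (6, 2) → (6, 6)

Answer: 6, 6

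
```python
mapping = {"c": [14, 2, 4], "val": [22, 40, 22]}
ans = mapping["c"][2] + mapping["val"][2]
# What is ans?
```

Trace:
`mapping = {"c": [14, 2, 4], "val": [22, 40, 22]}` → mapping = {'c': [14, 2, 4], 'val': [22, 40, 22]}
`ans = mapping["c"][2] + mapping["val"][2]` → ans = 26
So ans = 26

Answer: 26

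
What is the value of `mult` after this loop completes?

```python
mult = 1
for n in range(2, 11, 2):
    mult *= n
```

Product of even numbers 2 to 10
`mult` takes the values: 1 → 2 → 8 → 48 → 384 → 3840

Answer: 3840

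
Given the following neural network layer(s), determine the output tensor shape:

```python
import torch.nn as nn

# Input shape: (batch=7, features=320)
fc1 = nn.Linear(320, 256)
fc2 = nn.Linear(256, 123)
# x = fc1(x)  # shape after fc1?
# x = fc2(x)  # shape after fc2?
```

Input: (7, 320) -> after fc1: (7, 256) -> Output: (7, 123)

Answer: (7, 123)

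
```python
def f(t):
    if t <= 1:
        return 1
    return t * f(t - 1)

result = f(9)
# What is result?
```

f(9) = 9 * 8 * 7 * 6 * 5 * 4 * 3 * 2 * 1 = 362880

Answer: 362880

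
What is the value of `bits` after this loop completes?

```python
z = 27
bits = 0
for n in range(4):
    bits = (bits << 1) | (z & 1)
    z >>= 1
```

Reverse lowest 4 bits of 27
`bits` takes the values: 0 → 1 → 3 → 6 → 13

Answer: 13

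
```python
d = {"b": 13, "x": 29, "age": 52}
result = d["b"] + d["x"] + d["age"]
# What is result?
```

Trace:
`d = {"b": 13, "x": 29, "age": 52}` → d = {'b': 13, 'x': 29, 'age': 52}
`result = d["b"] + d["x"] + d["age"]` → result = 94
So result = 94

Answer: 94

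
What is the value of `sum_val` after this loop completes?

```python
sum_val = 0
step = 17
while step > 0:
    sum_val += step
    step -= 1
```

Sum 17 down to 1
`sum_val` takes the values: 0 → 17 → 33 → 48 → 62 → 75 → 87 → 98 → 108 → 117 → 125 → 132 → 138 → 143 → 147 → 150 → 152 → 153

Answer: 153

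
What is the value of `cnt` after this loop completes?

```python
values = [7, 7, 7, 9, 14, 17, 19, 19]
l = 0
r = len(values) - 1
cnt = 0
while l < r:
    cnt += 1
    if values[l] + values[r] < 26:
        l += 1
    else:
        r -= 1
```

Steps to find pair summing to 26
`cnt` takes the values: 0 → 1 → 2 → 3 → 4 → 5 → 6 → 7

Answer: 7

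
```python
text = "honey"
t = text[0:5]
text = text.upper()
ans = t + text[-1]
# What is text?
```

Trace:
`text = "honey"` → text = 'honey'
`t = text[0:5]` → t = 'honey'
`text = text.upper()` → text = 'HONEY'
`ans = t + text[-1]` → ans = 'honeyY'
So text = 'HONEY'

Answer: 'HONEY'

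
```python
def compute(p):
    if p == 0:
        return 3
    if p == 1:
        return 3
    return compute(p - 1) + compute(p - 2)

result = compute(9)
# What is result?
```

Build up from base cases: compute(0)=3, compute(1)=3, compute(2)=6, compute(3)=9, compute(4)=15, compute(5)=24, compute(6)=39, ..., compute(9)=165

Answer: 165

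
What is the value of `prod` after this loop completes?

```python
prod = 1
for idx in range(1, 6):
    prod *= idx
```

5! = 120
`prod` takes the values: 1 → 2 → 6 → 24 → 120

Answer: 120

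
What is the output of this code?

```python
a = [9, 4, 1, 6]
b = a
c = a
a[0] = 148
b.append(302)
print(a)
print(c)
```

Key concept: multiple aliases.
Step by step:
`a = [9, 4, 1, 6]` → a = [9, 4, 1, 6]
`b = a` → b = [9, 4, 1, 6] (same object as a)
`c = a` → c = [9, 4, 1, 6] (same object as a, b)
`a[0] = 148` → a = [148, 4, 1, 6] (same object as b, c); b = [148, 4, 1, 6] (same object as a, c); c = [148, 4, 1, 6] (same object as a, b)
`b.append(302)` → a = [148, 4, 1, 6, 302] (same object as b, c); b = [148, 4, 1, 6, 302] (same object as a, c); c = [148, 4, 1, 6, 302] (same object as a, b)
`print(a)` → prints [148, 4, 1, 6, 302]
`print(c)` → prints [148, 4, 1, 6, 302]

Answer:
[148, 4, 1, 6, 302]
[148, 4, 1, 6, 302]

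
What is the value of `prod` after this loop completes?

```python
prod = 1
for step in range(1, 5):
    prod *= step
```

4! = 24
`prod` takes the values: 1 → 2 → 6 → 24

Answer: 24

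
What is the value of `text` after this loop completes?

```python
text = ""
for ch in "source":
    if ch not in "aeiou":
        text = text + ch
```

Remove vowels from 'source'
`text` takes the values: "" → "s" → "sr" → "src"

Answer: "src"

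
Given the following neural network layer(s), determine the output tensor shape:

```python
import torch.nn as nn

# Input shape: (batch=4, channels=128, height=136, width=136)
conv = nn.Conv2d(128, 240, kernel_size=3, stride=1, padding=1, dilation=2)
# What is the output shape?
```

Input: (4, 128, 136, 136) -> Output: (4, 240, 134, 134)

Answer: (4, 240, 134, 134)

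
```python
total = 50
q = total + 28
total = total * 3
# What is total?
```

Trace:
`total = 50` → total = 50
`q = total + 28` → q = 78
`total = total * 3` → total = 150
So total = 150

Answer: 150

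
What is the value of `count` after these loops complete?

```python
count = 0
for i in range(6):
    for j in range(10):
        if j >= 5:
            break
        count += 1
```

Inner breaks at 5, outer runs 6 times
`count` takes the values: 0 → 1 → 2 → 3 → 4 → 5 → 6 → 7 → 8 → 9 → 10 → 11 → 12 → 13 → 14 → 15 → 16 → 17 → 18 → 19 → 20 → 21 → 22 → 23 → 24 → 25 → 26 → 27 → 28 → 29 → 30

Answer: 30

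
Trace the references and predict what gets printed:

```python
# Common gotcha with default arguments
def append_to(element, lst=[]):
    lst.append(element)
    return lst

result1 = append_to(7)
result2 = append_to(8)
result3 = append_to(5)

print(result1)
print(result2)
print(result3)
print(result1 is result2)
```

Key concept: mutable default argument gotcha.
Step by step:
`result1 = append_to(7)` → result1 = [7]
`result2 = append_to(8)` → result1 = [7, 8] (same object as result2); result2 = [7, 8] (same object as result1)
`result3 = append_to(5)` → result1 = [7, 8, 5] (same object as result2, result3); result2 = [7, 8, 5] (same object as result1, result3); result3 = [7, 8, 5] (same object as result1, result2)
`print(result1)` → prints [7, 8, 5]
`print(result2)` → prints [7, 8, 5]
`print(result3)` → prints [7, 8, 5]
`print(result1 is result2)` → prints True

Answer:
[7, 8, 5]
[7, 8, 5]
[7, 8, 5]
True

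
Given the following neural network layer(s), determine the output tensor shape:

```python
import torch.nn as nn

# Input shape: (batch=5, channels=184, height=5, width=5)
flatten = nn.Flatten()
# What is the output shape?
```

Input: (5, 184, 5, 5) -> Output: (5, 4600)

Answer: (5, 4600)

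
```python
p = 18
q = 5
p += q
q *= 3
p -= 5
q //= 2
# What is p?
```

Trace:
`p = 18` → p = 18
`q = 5` → q = 5
`p += q` → p = 23
`q *= 3` → q = 15
`p -= 5` → p = 18
`q //= 2` → q = 7
So p = 18

Answer: 18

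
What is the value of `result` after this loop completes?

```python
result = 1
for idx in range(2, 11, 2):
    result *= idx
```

Product of even numbers 2 to 10
`result` takes the values: 1 → 2 → 8 → 48 → 384 → 3840

Answer: 3840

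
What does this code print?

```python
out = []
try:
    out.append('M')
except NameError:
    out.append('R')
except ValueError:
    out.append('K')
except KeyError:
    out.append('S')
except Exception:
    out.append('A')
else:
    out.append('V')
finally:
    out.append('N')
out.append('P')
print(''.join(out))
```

Execution trace: 'M' (try body, no exception) → 'V' (else) → 'N' (finally) → 'P' (after the try/except). Output: MVNP

Answer: MVNP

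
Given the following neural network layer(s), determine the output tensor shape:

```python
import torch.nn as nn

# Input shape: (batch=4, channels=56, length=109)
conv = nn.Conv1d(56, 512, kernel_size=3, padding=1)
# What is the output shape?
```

Input: (4, 56, 109) -> Output: (4, 512, 109)

Answer: (4, 512, 109)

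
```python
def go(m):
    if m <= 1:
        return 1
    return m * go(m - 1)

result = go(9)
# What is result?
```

go(9) = 9 * 8 * 7 * 6 * 5 * 4 * 3 * 2 * 1 = 362880

Answer: 362880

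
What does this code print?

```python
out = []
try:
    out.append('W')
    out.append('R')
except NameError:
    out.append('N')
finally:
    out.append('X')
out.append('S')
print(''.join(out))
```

Execution trace: 'W' (try body) → 'R' (try body, no exception) → 'X' (finally) → 'S' (after the try/except). Output: WRXS

Answer: WRXS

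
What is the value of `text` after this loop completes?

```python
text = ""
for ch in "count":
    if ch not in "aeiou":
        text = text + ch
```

Remove vowels from 'count'
`text` takes the values: "" → "c" → "cn" → "cnt"

Answer: "cnt"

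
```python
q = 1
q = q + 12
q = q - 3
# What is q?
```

Trace:
`q = 1` → q = 1
`q = q + 12` → q = 13
`q = q - 3` → q = 10
So q = 10

Answer: 10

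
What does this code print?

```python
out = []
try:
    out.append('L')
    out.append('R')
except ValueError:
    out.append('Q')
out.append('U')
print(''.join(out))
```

Execution trace: 'L' (try body) → 'R' (try body, no exception) → 'U' (after the try/except). Output: LRU

Answer: LRU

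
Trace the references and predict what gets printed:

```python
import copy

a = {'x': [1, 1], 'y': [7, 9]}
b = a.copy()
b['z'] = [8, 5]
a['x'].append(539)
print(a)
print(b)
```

Key concept: shallow copy of dict with mutable values.
Step by step:
`a = {'x': [1, 1], 'y': [7, 9]}` → a = {'x': [1, 1], 'y': [7, 9]}
`b = a.copy()` → b = {'x': [1, 1], 'y': [7, 9]}
`b['z'] = [8, 5]` → b = {'x': [1, 1], 'y': [7, 9], 'z': [8, 5]}
`a['x'].append(539)` → a = {'x': [1, 1, 539], 'y': [7, 9]}; b = {'x': [1, 1, 539], 'y': [7, 9], 'z': [8, 5]}
`print(a)` → prints {'x': [1, 1, 539], 'y': [7, 9]}
`print(b)` → prints {'x': [1, 1, 539], 'y': [7, 9], 'z': [8, 5]}

Answer:
{'x': [1, 1, 539], 'y': [7, 9]}
{'x': [1, 1, 539], 'y': [7, 9], 'z': [8, 5]}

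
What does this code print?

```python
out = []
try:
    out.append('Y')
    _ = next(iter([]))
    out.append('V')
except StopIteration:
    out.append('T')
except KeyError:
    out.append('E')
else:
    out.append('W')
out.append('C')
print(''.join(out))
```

Execution trace: 'Y' (try body) → 'T' (except StopIteration) → 'C' (after the try/except). Output: YTC

Answer: YTC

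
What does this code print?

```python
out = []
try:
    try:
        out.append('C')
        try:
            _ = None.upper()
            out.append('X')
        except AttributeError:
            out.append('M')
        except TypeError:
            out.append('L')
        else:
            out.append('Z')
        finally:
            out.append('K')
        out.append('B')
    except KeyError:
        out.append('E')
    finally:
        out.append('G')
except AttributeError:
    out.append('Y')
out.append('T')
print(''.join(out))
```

Execution trace: 'C' (try body) → 'M' (inner except AttributeError) → 'K' (inner finally) → 'B' (try body, no exception) → 'G' (finally) → 'T' (after the try/except). Output: CMKBGT

Answer: CMKBGT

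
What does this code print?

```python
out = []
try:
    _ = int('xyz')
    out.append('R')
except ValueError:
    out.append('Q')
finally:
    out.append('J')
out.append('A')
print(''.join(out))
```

Execution trace: 'Q' (except ValueError) → 'J' (finally) → 'A' (after the try/except). Output: QJA

Answer: QJA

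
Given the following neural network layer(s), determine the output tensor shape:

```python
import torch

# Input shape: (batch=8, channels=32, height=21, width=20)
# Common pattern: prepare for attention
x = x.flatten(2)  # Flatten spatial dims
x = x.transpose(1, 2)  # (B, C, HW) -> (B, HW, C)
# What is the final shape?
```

Input: (8, 32, 21, 20) -> after flatten(2): (8, 32, 420) -> Output: (8, 420, 32)

Answer: (8, 420, 32)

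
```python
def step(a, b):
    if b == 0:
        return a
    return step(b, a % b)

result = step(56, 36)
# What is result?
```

step(56, 36) -> step(36, 20) -> step(20, 16) -> step(16, 4) -> step(4, 0) -> 4

Answer: 4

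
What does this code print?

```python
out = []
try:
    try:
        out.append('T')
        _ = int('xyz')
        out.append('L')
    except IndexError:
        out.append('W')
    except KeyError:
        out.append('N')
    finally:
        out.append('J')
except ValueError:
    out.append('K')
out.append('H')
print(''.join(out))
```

Execution trace: 'T' (try body) → 'J' (finally) → 'K' (outer except ValueError) → 'H' (after the try/except). Output: TJKH

Answer: TJKH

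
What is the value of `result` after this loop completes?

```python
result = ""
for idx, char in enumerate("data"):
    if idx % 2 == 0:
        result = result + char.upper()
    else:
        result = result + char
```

Uppercase even positions in 'data'
`result` takes the values: "" → "D" → "Da" → "DaT" → "DaTa"

Answer: "DaTa"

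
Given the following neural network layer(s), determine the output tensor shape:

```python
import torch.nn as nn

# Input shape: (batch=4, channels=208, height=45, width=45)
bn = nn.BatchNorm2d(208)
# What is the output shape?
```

Input: (4, 208, 45, 45) -> Output: (4, 208, 45, 45)

Answer: (4, 208, 45, 45)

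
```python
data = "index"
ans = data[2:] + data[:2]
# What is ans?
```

Trace:
`data = "index"` → data = 'index'
`ans = data[2:] + data[:2]` → ans = 'dexin'
So ans = 'dexin'

Answer: 'dexin'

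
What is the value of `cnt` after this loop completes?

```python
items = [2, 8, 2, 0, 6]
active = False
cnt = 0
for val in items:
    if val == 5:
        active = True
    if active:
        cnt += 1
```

Count elements after first 5 in [2, 8, 2, 0, 6]
`cnt` takes the values: 0

Answer: 0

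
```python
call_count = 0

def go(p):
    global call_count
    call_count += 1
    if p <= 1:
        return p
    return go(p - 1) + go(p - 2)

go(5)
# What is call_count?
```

Calls(p) = 1 + Calls(p-1) + Calls(p-2); Calls(0)=Calls(1)=1. For p=5 this gives 15.

Answer: 15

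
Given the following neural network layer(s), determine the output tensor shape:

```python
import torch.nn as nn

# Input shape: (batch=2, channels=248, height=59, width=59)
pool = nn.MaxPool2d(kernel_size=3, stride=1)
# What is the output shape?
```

Input: (2, 248, 59, 59) -> Output: (2, 248, 57, 57)

Answer: (2, 248, 57, 57)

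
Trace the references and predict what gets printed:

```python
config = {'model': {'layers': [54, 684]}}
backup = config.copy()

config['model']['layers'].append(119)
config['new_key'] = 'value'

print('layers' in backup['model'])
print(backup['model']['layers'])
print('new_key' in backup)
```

Key concept: shallow copy gotcha with nested dict.
Step by step:
`config = {'model': {'layers': [54, 684]}}` → config = {'model': {'layers': [54, 684]}}
`backup = config.copy()` → backup = {'model': {'layers': [54, 684]}}
`config['model']['layers'].append(119)` → config = {'model': {'layers': [54, 684, 119]}}; backup = {'model': {'layers': [54, 684, 119]}}
`config['new_key'] = 'value'` → config = {'model': {'layers': [54, 684, 119]}, 'new_key': 'value'}
`print('layers' in backup['model'])` → prints True
`print(backup['model']['layers'])` → prints [54, 684, 119]
`print('new_key' in backup)` → prints False

Answer:
True
[54, 684, 119]
False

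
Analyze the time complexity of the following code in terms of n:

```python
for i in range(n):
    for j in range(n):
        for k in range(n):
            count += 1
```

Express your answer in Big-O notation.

This is Triple nested loop. Time complexity: O(n³).

Answer: O(n³)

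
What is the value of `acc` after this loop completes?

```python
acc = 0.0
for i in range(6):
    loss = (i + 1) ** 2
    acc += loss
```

Sum of squared losses 1² + 2² + ... + 6²
`acc` takes the values: 0.0 → 1.0 → 5.0 → 14.0 → 30.0 → 55.0 → 91.0

Answer: 91.0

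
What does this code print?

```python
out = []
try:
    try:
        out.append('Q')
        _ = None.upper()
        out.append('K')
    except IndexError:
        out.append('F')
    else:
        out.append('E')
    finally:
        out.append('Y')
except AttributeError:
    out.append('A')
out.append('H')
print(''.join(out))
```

Execution trace: 'Q' (try body) → 'Y' (finally) → 'A' (outer except AttributeError) → 'H' (after the try/except). Output: QYAH

Answer: QYAH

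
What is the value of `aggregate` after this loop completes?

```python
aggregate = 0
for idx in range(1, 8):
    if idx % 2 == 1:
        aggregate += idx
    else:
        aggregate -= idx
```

Add odd, subtract even
`aggregate` takes the values: 0 → 1 → -1 → 2 → -2 → 3 → -3 → 4

Answer: 4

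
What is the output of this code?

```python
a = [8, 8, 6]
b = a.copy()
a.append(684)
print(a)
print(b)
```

Key concept: list.copy() creates independent copy.
Step by step:
`a = [8, 8, 6]` → a = [8, 8, 6]
`b = a.copy()` → b = [8, 8, 6]
`a.append(684)` → a = [8, 8, 6, 684]
`print(a)` → prints [8, 8, 6, 684]
`print(b)` → prints [8, 8, 6]

Answer:
[8, 8, 6, 684]
[8, 8, 6]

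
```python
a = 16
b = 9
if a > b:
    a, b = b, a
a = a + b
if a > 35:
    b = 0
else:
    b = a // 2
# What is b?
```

Trace:
`a = 16` → a = 16
`b = 9` → b = 9
`if a > b: ...` → a > b is True → a = 9; b = 16
`a = a + b` → a = 25
`if a > 35: ...` → a > 35 is False, take else branch → b = 12
So b = 12

Answer: 12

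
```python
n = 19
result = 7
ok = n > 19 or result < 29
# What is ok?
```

Trace:
`n = 19` → n = 19
`result = 7` → result = 7
`ok = n > 19 or result < 29` → ok = True
So ok = True

Answer: True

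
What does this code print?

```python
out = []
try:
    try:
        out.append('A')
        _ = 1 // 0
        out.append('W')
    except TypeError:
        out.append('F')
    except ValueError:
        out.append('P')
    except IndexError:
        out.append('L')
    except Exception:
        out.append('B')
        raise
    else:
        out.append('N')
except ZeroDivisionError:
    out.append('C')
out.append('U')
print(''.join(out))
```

Execution trace: 'A' (inner try body) → 'B' (inner except Exception) → 'C' (outer except ZeroDivisionError) → 'U' (after the try/except). Output: ABCU

Answer: ABCU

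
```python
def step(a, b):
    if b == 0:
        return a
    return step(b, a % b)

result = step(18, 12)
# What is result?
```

step(18, 12) -> step(12, 6) -> step(6, 0) -> 6

Answer: 6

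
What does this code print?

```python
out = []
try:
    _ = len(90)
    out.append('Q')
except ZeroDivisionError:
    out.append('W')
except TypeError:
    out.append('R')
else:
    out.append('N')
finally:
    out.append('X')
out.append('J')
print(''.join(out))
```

Execution trace: 'R' (except TypeError) → 'X' (finally) → 'J' (after the try/except). Output: RXJ

Answer: RXJ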